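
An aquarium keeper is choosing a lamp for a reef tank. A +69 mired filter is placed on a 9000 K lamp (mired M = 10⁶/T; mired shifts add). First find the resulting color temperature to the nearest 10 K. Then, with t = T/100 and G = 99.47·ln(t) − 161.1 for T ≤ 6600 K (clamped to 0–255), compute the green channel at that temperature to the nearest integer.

M_in = 10⁶/9000 = 111.11; M_out = 111.11 + (+69) = 180.11.
T_out = 10⁶/180.11 = 5552.1 K → 5550 K; t = 55.5.
G = 99.47·ln 55.5 − 161.1 = 99.47·4.0164 − 161.1 = 238.410.
Rounded: 238.

238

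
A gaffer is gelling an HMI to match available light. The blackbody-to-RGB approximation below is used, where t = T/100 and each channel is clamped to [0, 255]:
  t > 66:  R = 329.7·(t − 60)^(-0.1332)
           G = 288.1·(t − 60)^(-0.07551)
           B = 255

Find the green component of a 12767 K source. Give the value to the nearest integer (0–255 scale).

t = 12767/100 = 127.67; the t > 66 branch applies.
G = 288.1·(127.67 − 60)^(-0.07551) = 288.1·67.67^(-0.07551) = 288.1·0.72742 = 209.570.
Rounded: 210.

210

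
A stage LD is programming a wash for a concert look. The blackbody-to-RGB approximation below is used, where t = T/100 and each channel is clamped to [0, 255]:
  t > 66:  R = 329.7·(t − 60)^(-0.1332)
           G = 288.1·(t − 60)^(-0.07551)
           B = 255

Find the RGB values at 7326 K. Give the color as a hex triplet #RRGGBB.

t = 7326/100 = 73.26; the t > 66 branch applies.
R = 329.7·(73.26 − 60)^(-0.1332) = 329.7·13.26^(-0.1332) = 329.7·0.70872 = 233.666.
G = 288.1·(73.26 − 60)^(-0.07551) = 288.1·13.26^(-0.07551) = 288.1·0.82269 = 237.017.
B = 255 by definition for t > 66.
Rounded: (234, 237, 255).
In hex: #EAEDFF.

#EAEDFF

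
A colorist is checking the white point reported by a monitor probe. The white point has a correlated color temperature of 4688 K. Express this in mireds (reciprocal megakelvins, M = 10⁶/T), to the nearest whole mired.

213 mireds

M = 10⁶ / 4688 = 213.311 → 213 mireds.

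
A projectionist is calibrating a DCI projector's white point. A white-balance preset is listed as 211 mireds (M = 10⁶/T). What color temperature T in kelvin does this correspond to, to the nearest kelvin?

4739 K

T = 10⁶ / 211 = 4739.34 K → 4739 K.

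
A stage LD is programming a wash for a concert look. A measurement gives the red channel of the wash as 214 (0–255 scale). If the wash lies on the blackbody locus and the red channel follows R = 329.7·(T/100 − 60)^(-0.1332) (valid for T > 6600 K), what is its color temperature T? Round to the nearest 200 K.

8600 K

(t − 60)^(-0.1332) = 214/329.7 = 0.64907.
t − 60 = 0.64907^(1/-0.1332) = 0.64907^(-7.508) = 25.657, so t = 85.657.
T = 100·t = 8566 K → 8600 K to the nearest 200 K.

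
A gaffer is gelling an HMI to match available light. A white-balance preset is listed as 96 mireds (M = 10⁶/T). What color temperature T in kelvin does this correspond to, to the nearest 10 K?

10420 K

T = 10⁶ / 96 = 10416.67 K → 10420 K.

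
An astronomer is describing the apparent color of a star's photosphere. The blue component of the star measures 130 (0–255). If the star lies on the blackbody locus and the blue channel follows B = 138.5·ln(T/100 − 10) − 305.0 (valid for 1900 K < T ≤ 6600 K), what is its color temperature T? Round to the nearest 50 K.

3300 K

ln(t − 10) = (130 + 305.0) / 138.5 = 3.1408.
t − 10 = e^3.1408 = 23.122, so t = 33.122.
T = 100·t = 3312 K → 3300 K to the nearest 50 K.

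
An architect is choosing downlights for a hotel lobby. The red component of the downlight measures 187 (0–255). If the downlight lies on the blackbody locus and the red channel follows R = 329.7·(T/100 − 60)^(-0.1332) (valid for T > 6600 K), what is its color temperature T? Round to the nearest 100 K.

(t − 60)^(-0.1332) = 187/329.7 = 0.56718.
t − 60 = 0.56718^(1/-0.1332) = 0.56718^(-7.508) = 70.620, so t = 130.620.
T = 100·t = 13062 K → 13100 K to the nearest 100 K.

13100 K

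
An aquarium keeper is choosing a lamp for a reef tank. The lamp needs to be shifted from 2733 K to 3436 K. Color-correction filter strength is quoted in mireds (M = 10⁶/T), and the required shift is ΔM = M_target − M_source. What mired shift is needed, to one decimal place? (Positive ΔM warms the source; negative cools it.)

M_source = 10⁶/2733 = 365.898; M_target = 10⁶/3436 = 291.036.
ΔM = 291.036 − 365.898 = -74.862 → -74.9 mireds, a cooling shift.

-74.9 mireds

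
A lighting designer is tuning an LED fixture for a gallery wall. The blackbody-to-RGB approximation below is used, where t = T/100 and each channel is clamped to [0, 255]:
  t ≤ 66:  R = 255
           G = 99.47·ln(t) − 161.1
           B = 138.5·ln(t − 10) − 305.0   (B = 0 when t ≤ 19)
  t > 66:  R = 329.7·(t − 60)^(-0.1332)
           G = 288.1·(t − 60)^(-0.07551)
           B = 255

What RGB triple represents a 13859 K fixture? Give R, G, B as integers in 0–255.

R=184, G=207, B=255

t = 13859/100 = 138.59; the t > 66 branch applies.
R = 329.7·(138.59 − 60)^(-0.1332) = 329.7·78.59^(-0.1332) = 329.7·0.55916 = 184.355.
G = 288.1·(138.59 − 60)^(-0.07551) = 288.1·78.59^(-0.07551) = 288.1·0.71925 = 207.216.
B = 255 by definition for t > 66.
Rounded: (184, 207, 255).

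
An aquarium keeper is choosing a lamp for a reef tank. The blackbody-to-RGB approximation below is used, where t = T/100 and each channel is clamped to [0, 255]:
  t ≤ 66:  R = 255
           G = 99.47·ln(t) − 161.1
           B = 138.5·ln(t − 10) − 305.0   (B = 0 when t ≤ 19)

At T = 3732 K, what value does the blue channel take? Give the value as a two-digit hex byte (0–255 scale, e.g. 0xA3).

t = 3732/100 = 37.32; the t ≤ 66 branch applies.
B = 138.5·ln(37.32 − 10) − 305.0 = 138.5·ln 27.32 − 305.0 = 138.5·3.3076 − 305.0 = 153.105.
Rounded: 153; in hex, 0x99.

0x99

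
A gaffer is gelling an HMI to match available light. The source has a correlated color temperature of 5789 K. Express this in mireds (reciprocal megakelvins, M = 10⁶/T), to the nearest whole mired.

M = 10⁶ / 5789 = 172.741 → 173 mireds.

173 mireds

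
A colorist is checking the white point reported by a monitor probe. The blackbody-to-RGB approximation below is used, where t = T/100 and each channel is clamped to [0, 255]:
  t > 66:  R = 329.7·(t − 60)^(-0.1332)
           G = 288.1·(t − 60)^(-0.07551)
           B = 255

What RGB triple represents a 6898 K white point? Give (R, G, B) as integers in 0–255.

t = 6898/100 = 68.98; the t > 66 branch applies.
R = 329.7·(68.98 − 60)^(-0.1332) = 329.7·8.98^(-0.1332) = 329.7·0.74649 = 246.118.
G = 288.1·(68.98 − 60)^(-0.07551) = 288.1·8.98^(-0.07551) = 288.1·0.84726 = 244.096.
B = 255 by definition for t > 66.
Rounded: (246, 244, 255).

(246, 244, 255)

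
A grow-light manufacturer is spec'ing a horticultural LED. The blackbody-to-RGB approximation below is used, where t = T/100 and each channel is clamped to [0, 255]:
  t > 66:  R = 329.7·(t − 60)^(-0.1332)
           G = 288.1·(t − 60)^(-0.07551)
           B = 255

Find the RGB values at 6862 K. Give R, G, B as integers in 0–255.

R=247, G=245, B=255

t = 6862/100 = 68.62; the t > 66 branch applies.
R = 329.7·(68.62 − 60)^(-0.1332) = 329.7·8.62^(-0.1332) = 329.7·0.75057 = 247.462.
G = 288.1·(68.62 − 60)^(-0.07551) = 288.1·8.62^(-0.07551) = 288.1·0.84988 = 244.852.
B = 255 by definition for t > 66.
Rounded: (247, 245, 255).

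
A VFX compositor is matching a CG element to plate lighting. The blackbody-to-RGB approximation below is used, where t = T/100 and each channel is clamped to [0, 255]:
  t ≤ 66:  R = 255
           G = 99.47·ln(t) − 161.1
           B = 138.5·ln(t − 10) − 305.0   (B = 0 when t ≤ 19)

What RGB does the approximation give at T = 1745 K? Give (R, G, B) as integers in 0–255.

(255, 123, 0)

t = 1745/100 = 17.45; the t ≤ 66 branch applies.
R = 255 by definition for t ≤ 66.
G = 99.47·ln 17.45 − 161.1 = 99.47·2.8593 − 161.1 = 123.319.
t = 17.45 ≤ 19, so B = 0.
Rounded: (255, 123, 0).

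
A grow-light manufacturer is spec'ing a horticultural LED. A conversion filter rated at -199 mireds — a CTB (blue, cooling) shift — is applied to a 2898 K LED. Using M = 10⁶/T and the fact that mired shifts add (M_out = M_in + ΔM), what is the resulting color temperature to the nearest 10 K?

M_in = 10⁶/2898 = 345.07 mireds.
M_out = 345.07 + (-199) = 146.07 mireds.
T_out = 10⁶/146.07 = 6846.2 K → 6850 K.

6850 K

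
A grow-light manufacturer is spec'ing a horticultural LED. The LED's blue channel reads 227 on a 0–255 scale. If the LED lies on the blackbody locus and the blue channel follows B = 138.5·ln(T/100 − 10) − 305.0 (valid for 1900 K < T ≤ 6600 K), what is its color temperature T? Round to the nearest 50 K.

5650 K

ln(t − 10) = (227 + 305.0) / 138.5 = 3.8412.
t − 10 = e^3.8412 = 46.579, so t = 56.579.
T = 100·t = 5658 K → 5650 K to the nearest 50 K.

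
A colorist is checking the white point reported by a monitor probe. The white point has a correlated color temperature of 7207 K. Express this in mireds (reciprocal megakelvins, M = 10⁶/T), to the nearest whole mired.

M = 10⁶ / 7207 = 138.754 → 139 mireds.

139 mireds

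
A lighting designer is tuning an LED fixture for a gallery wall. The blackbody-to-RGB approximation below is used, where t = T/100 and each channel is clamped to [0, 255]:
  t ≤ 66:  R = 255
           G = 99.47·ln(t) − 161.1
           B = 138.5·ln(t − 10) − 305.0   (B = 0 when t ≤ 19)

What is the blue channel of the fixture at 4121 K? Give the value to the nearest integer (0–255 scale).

172

t = 4121/100 = 41.21; the t ≤ 66 branch applies.
B = 138.5·ln(41.21 − 10) − 305.0 = 138.5·ln 31.21 − 305.0 = 138.5·3.4407 − 305.0 = 171.542.
Rounded: 172.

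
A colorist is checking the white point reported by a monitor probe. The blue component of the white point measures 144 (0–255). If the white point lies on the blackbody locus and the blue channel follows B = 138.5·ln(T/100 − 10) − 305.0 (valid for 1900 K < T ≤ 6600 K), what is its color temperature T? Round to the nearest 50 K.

ln(t − 10) = (144 + 305.0) / 138.5 = 3.2419.
t − 10 = e^3.2419 = 25.582, so t = 35.582.
T = 100·t = 3558 K → 3550 K to the nearest 50 K.

3550 K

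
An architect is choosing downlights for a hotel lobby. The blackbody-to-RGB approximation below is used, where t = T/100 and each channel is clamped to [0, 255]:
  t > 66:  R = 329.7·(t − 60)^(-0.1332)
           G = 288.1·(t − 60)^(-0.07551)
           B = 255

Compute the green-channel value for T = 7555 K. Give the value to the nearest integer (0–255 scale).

234

t = 7555/100 = 75.55; the t > 66 branch applies.
G = 288.1·(75.55 − 60)^(-0.07551) = 288.1·15.55^(-0.07551) = 288.1·0.81285 = 234.183.
Rounded: 234.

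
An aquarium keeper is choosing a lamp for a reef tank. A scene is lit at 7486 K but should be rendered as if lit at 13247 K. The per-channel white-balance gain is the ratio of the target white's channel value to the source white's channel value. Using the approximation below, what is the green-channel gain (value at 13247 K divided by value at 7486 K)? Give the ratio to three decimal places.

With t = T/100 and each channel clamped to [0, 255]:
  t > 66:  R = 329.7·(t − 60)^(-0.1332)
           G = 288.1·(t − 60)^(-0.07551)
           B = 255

0.887

At 7486 K (t = 74.86):
  G = 288.1·(74.86 − 60)^(-0.07551) = 288.1·14.86^(-0.07551) = 288.1·0.81564 = 234.987.
At 13247 K (t = 132.47):
  G = 288.1·(132.47 − 60)^(-0.07551) = 288.1·72.47^(-0.07551) = 288.1·0.72367 = 208.489.
Gain = 208.489 / 234.987 = 0.8872 → 0.887.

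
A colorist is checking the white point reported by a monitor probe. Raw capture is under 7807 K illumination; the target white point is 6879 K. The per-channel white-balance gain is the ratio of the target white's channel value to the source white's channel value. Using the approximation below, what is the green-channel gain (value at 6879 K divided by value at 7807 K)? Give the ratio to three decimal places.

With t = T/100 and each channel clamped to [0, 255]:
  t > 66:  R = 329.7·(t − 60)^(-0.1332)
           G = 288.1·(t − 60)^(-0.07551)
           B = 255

At 7807 K (t = 78.07):
  G = 288.1·(78.07 − 60)^(-0.07551) = 288.1·18.07^(-0.07551) = 288.1·0.80369 = 231.542.
At 6879 K (t = 68.79):
  G = 288.1·(68.79 − 60)^(-0.07551) = 288.1·8.79^(-0.07551) = 288.1·0.84863 = 244.491.
Gain = 244.491 / 231.542 = 1.0559 → 1.056.

1.056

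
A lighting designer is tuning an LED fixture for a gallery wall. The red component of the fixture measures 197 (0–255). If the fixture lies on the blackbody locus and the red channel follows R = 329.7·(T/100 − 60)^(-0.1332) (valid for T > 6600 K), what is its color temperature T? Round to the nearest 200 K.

(t − 60)^(-0.1332) = 197/329.7 = 0.59751.
t − 60 = 0.59751^(1/-0.1332) = 0.59751^(-7.508) = 47.761, so t = 107.761.
T = 100·t = 10776 K → 10800 K to the nearest 200 K.

10800 K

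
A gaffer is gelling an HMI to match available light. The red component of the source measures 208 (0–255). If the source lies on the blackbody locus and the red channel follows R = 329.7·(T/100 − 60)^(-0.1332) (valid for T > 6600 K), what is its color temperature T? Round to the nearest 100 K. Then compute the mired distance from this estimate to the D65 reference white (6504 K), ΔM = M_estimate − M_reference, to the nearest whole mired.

-45 mireds

(t − 60)^(-0.1332) = 208/329.7 = 0.63088.
t − 60 = 0.63088^(1/-0.1332) = 0.63088^(-7.508) = 31.763, so t = 91.763.
T = 100·t = 9176 K → 9200 K to the nearest 100 K.
M_estimate = 10⁶/9200 = 108.70; M_reference = 10⁶/6504 = 153.75.
ΔM = 108.70 − 153.75 = -45.06 → -45 mireds.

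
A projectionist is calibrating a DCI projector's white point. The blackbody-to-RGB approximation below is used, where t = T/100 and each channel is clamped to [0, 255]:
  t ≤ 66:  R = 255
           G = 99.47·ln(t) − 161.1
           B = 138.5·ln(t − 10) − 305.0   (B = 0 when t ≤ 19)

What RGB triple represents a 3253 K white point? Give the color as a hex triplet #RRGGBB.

t = 3253/100 = 32.53; the t ≤ 66 branch applies.
R = 255 by definition for t ≤ 66.
G = 99.47·ln 32.53 − 161.1 = 99.47·3.4822 − 161.1 = 185.271.
B = 138.5·ln(32.53 − 10) − 305.0 = 138.5·ln 22.53 − 305.0 = 138.5·3.1148 − 305.0 = 126.406.
Rounded: (255, 185, 126).
In hex: #FFB97E.

#FFB97E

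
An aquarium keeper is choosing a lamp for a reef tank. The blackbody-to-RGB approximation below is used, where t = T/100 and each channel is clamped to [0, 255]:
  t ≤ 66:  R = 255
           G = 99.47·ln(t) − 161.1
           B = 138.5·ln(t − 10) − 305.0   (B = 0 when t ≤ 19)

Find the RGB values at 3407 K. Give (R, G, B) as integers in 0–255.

(255, 190, 136)

t = 3407/100 = 34.07; the t ≤ 66 branch applies.
R = 255 by definition for t ≤ 66.
G = 99.47·ln 34.07 − 161.1 = 99.47·3.5284 − 161.1 = 189.872.
B = 138.5·ln(34.07 − 10) − 305.0 = 138.5·ln 24.07 − 305.0 = 138.5·3.1810 − 305.0 = 135.564.
Rounded: (255, 190, 136).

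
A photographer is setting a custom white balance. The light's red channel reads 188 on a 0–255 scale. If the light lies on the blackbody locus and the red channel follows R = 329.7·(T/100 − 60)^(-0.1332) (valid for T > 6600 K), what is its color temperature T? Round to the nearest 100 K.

(t − 60)^(-0.1332) = 188/329.7 = 0.57022.
t − 60 = 0.57022^(1/-0.1332) = 0.57022^(-7.508) = 67.848, so t = 127.848.
T = 100·t = 12785 K → 12800 K to the nearest 100 K.

12800 K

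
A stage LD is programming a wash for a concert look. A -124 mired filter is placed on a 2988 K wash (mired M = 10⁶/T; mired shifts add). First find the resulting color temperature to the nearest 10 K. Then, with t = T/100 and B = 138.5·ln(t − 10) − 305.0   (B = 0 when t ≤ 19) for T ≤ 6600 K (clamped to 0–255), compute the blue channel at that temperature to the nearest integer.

197

M_in = 10⁶/2988 = 334.67; M_out = 334.67 + (-124) = 210.67.
T_out = 10⁶/210.67 = 4746.7 K → 4750 K; t = 47.5.
B = 138.5·ln(47.5 − 10) − 305.0 = 138.5·ln 37.5 − 305.0 = 138.5·3.6243 − 305.0 = 196.971.
Rounded: 197.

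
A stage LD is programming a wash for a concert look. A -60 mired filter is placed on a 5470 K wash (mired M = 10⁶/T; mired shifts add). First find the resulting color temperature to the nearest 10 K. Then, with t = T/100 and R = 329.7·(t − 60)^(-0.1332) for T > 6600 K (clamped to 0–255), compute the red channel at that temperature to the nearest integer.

219

M_in = 10⁶/5470 = 182.82; M_out = 182.82 + (-60) = 122.82.
T_out = 10⁶/122.82 = 8142.3 K → 8140 K; t = 81.4.
R = 329.7·(81.4 − 60)^(-0.1332) = 329.7·21.4^(-0.1332) = 329.7·0.66495 = 219.234.
Rounded: 219.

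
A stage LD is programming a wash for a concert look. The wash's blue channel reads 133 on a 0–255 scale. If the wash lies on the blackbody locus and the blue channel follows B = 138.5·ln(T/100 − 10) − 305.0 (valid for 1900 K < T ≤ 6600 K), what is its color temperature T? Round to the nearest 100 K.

3400 K

ln(t − 10) = (133 + 305.0) / 138.5 = 3.1625.
t − 10 = e^3.1625 = 23.629, so t = 33.629.
T = 100·t = 3363 K → 3400 K to the nearest 100 K.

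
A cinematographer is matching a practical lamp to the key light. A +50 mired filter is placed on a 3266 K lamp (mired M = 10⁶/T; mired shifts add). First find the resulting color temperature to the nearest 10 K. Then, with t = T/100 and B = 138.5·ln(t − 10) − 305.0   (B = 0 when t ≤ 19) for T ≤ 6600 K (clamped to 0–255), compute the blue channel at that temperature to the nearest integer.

96

M_in = 10⁶/3266 = 306.18; M_out = 306.18 + (+50) = 356.18.
T_out = 10⁶/356.18 = 2807.5 K → 2810 K; t = 28.1.
B = 138.5·ln(28.1 − 10) − 305.0 = 138.5·ln 18.1 − 305.0 = 138.5·2.8959 − 305.0 = 96.084.
Rounded: 96.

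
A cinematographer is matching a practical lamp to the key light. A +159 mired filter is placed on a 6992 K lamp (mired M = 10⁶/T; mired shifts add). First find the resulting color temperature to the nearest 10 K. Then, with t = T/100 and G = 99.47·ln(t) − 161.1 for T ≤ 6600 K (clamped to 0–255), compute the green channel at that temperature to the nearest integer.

M_in = 10⁶/6992 = 143.02; M_out = 143.02 + (+159) = 302.02.
T_out = 10⁶/302.02 = 3311.0 K → 3310 K; t = 33.1.
G = 99.47·ln 33.1 − 161.1 = 99.47·3.4995 − 161.1 = 186.999.
Rounded: 187.

187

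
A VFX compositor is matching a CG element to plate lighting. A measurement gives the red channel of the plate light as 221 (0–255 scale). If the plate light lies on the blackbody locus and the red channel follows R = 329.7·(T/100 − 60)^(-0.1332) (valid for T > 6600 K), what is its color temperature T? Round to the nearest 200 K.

(t − 60)^(-0.1332) = 221/329.7 = 0.67031.
t − 60 = 0.67031^(1/-0.1332) = 0.67031^(-7.508) = 20.149, so t = 80.149.
T = 100·t = 8015 K → 8000 K to the nearest 200 K.

8000 K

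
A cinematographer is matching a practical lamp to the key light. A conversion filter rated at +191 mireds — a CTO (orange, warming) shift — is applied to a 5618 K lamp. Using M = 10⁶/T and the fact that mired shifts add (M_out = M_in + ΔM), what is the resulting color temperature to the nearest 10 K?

M_in = 10⁶/5618 = 178.00 mireds.
M_out = 178.00 + (+191) = 369.00 mireds.
T_out = 10⁶/369.00 = 2710.0 K → 2710 K.

2710 K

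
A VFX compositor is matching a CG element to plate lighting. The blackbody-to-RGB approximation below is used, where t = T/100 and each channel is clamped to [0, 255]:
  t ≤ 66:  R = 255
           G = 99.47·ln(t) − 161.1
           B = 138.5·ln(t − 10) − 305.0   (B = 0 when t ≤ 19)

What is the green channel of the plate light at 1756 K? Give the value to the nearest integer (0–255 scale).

t = 1756/100 = 17.56; the t ≤ 66 branch applies.
G = 99.47·ln 17.56 − 161.1 = 99.47·2.8656 − 161.1 = 123.944.
Rounded: 124.

124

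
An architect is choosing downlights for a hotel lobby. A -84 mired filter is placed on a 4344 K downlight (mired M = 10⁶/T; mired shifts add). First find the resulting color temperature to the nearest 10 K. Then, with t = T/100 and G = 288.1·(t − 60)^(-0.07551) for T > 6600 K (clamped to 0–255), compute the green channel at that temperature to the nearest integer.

M_in = 10⁶/4344 = 230.20; M_out = 230.20 + (-84) = 146.20.
T_out = 10⁶/146.20 = 6839.8 K → 6840 K; t = 68.4.
G = 288.1·(68.4 − 60)^(-0.07551) = 288.1·8.4^(-0.07551) = 288.1·0.85155 = 245.330.
Rounded: 245.

245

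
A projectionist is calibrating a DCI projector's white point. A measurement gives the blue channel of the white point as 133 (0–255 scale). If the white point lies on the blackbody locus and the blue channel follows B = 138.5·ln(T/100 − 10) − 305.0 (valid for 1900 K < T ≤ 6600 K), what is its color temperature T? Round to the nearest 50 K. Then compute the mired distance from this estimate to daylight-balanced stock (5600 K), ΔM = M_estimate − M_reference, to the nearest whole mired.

ln(t − 10) = (133 + 305.0) / 138.5 = 3.1625.
t − 10 = e^3.1625 = 23.629, so t = 33.629.
T = 100·t = 3363 K → 3350 K to the nearest 50 K.
M_estimate = 10⁶/3350 = 298.51; M_reference = 10⁶/5600 = 178.57.
ΔM = 298.51 − 178.57 = 119.94 → +120 mireds.

+120 mireds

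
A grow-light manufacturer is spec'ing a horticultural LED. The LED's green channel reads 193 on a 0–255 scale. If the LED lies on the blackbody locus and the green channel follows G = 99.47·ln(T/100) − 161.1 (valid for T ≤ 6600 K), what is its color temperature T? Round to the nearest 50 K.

3500 K

ln t = (193 + 161.1) / 99.47 = 3.5599.
t = e^3.5599 = 35.159.
T = 100·t = 3516 K → 3500 K to the nearest 50 K.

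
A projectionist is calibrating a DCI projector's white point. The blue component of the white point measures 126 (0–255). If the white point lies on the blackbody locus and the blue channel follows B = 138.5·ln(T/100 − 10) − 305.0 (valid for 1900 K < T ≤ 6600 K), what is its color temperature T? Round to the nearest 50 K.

ln(t − 10) = (126 + 305.0) / 138.5 = 3.1119.
t − 10 = e^3.1119 = 22.464, so t = 32.464.
T = 100·t = 3246 K → 3250 K to the nearest 50 K.

3250 K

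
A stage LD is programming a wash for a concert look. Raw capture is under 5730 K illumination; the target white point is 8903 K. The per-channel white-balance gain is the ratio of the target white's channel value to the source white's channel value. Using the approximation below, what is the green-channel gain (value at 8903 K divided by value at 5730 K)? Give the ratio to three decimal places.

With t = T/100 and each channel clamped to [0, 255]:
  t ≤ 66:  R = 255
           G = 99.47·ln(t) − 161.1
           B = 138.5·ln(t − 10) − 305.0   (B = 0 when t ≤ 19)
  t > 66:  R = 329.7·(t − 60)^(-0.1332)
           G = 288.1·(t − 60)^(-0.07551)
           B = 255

At 5730 K (t = 57.3):
  G = 99.47·ln 57.3 − 161.1 = 99.47·4.0483 − 161.1 = 241.584.
At 8903 K (t = 89.03):
  G = 288.1·(89.03 − 60)^(-0.07551) = 288.1·29.03^(-0.07551) = 288.1·0.77543 = 223.400.
Gain = 223.400 / 241.584 = 0.9247 → 0.925.

0.925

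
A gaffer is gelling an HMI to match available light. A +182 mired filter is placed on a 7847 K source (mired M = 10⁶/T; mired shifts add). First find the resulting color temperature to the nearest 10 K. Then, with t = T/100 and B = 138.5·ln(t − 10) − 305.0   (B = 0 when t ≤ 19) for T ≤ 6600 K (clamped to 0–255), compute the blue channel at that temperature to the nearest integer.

M_in = 10⁶/7847 = 127.44; M_out = 127.44 + (+182) = 309.44.
T_out = 10⁶/309.44 = 3231.7 K → 3230 K; t = 32.3.
B = 138.5·ln(32.3 − 10) − 305.0 = 138.5·ln 22.3 − 305.0 = 138.5·3.1046 − 305.0 = 124.985.
Rounded: 125.

125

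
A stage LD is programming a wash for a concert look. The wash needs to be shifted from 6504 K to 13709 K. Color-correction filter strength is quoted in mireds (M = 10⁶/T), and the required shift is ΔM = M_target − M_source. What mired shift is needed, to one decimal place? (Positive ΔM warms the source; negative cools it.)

-80.8 mireds

M_source = 10⁶/6504 = 153.752; M_target = 10⁶/13709 = 72.945.
ΔM = 72.945 − 153.752 = -80.807 → -80.8 mireds, a cooling shift.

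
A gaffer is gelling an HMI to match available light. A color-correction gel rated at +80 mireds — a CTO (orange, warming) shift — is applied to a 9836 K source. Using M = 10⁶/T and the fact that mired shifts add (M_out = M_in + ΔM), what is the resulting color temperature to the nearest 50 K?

M_in = 10⁶/9836 = 101.67 mireds.
M_out = 101.67 + (+80) = 181.67 mireds.
T_out = 10⁶/181.67 = 5504.6 K → 5500 K.

5500 K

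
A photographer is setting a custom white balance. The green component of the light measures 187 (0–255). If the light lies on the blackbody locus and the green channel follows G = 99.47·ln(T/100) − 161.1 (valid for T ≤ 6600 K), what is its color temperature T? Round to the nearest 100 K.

ln t = (187 + 161.1) / 99.47 = 3.4995.
t = e^3.4995 = 33.100.
T = 100·t = 3310 K → 3300 K to the nearest 100 K.

3300 K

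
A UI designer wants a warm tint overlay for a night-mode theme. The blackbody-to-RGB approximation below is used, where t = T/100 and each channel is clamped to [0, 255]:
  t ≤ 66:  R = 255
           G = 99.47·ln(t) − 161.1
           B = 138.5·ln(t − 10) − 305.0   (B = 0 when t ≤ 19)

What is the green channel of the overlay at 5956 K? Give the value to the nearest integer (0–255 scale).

245

t = 5956/100 = 59.56; the t ≤ 66 branch applies.
G = 99.47·ln 59.56 − 161.1 = 99.47·4.0870 − 161.1 = 245.432.
Rounded: 245.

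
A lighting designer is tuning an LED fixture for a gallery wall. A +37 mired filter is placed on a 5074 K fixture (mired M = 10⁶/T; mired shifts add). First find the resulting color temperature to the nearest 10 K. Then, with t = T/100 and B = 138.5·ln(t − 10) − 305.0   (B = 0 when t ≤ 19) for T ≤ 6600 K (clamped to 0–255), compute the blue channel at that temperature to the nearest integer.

178

M_in = 10⁶/5074 = 197.08; M_out = 197.08 + (+37) = 234.08.
T_out = 10⁶/234.08 = 4272.0 K → 4270 K; t = 42.7.
B = 138.5·ln(42.7 − 10) − 305.0 = 138.5·ln 32.7 − 305.0 = 138.5·3.4874 − 305.0 = 178.001.
Rounded: 178.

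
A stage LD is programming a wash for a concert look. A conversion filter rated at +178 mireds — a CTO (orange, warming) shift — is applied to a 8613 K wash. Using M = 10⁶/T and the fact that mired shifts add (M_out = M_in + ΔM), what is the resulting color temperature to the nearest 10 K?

M_in = 10⁶/8613 = 116.10 mireds.
M_out = 116.10 + (+178) = 294.10 mireds.
T_out = 10⁶/294.10 = 3400.2 K → 3400 K.

3400 K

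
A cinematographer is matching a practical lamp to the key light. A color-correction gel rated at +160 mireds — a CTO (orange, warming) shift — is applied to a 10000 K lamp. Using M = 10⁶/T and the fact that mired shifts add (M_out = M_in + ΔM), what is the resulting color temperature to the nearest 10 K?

3850 K

M_in = 10⁶/10000 = 100.00 mireds.
M_out = 100.00 + (+160) = 260.00 mireds.
T_out = 10⁶/260.00 = 3846.2 K → 3850 K.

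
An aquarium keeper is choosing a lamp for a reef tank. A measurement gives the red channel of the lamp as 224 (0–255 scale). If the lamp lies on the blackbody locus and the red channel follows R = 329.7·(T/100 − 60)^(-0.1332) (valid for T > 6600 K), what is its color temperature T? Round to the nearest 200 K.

7800 K

(t − 60)^(-0.1332) = 224/329.7 = 0.67941.
t − 60 = 0.67941^(1/-0.1332) = 0.67941^(-7.508) = 18.209, so t = 78.209.
T = 100·t = 7821 K → 7800 K to the nearest 200 K.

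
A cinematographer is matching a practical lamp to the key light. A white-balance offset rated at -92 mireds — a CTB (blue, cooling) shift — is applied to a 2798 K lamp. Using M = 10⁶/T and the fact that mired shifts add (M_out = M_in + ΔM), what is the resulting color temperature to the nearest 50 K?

M_in = 10⁶/2798 = 357.40 mireds.
M_out = 357.40 + (-92) = 265.40 mireds.
T_out = 10⁶/265.40 = 3767.9 K → 3750 K.

3750 K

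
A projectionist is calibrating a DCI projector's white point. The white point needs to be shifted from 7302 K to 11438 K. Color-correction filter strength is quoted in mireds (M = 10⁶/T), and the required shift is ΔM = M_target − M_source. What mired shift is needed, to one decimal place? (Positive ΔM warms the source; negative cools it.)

-49.5 mireds

M_source = 10⁶/7302 = 136.949; M_target = 10⁶/11438 = 87.428.
ΔM = 87.428 − 136.949 = -49.521 → -49.5 mireds, a cooling shift.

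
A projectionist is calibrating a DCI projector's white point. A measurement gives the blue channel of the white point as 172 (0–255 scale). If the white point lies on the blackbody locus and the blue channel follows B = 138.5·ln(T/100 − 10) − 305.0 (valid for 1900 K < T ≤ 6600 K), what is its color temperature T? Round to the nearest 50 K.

4150 K

ln(t − 10) = (172 + 305.0) / 138.5 = 3.4440.
t − 10 = e^3.4440 = 31.313, so t = 41.313.
T = 100·t = 4131 K → 4150 K to the nearest 50 K.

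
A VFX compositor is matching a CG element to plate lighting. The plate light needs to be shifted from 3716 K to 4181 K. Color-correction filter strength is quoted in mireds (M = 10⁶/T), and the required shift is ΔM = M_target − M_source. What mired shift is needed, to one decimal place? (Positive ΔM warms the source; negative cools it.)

M_source = 10⁶/3716 = 269.107; M_target = 10⁶/4181 = 239.177.
ΔM = 239.177 − 269.107 = -29.929 → -29.9 mireds, a cooling shift.

-29.9 mireds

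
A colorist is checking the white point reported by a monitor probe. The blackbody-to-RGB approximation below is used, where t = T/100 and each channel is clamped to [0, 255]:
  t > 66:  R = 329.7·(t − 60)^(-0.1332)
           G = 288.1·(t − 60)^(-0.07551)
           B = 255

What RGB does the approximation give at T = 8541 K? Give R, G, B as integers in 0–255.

t = 8541/100 = 85.41; the t > 66 branch applies.
R = 329.7·(85.41 − 60)^(-0.1332) = 329.7·25.41^(-0.1332) = 329.7·0.64991 = 214.275.
G = 288.1·(85.41 − 60)^(-0.07551) = 288.1·25.41^(-0.07551) = 288.1·0.78326 = 225.658.
B = 255 by definition for t > 66.
Rounded: (214, 226, 255).

R=214, G=226, B=255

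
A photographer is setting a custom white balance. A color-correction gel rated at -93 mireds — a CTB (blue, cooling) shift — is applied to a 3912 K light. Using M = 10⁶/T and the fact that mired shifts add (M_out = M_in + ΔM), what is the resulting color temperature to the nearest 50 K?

M_in = 10⁶/3912 = 255.62 mireds.
M_out = 255.62 + (-93) = 162.62 mireds.
T_out = 10⁶/162.62 = 6149.2 K → 6150 K.

6150 K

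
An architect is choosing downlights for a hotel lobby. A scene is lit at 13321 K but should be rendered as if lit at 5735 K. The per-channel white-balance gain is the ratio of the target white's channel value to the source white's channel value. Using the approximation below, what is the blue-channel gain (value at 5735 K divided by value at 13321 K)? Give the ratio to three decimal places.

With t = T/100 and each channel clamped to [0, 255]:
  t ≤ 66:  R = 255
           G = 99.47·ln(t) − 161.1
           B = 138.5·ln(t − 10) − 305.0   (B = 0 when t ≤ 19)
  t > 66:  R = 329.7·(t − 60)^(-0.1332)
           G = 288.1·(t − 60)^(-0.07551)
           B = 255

0.899

At 13321 K (t = 133.21):
  B = 255 by definition for t > 66.
At 5735 K (t = 57.35):
  B = 138.5·ln(57.35 − 10) − 305.0 = 138.5·ln 47.35 − 305.0 = 138.5·3.8576 − 305.0 = 229.273.
Gain = 229.273 / 255.000 = 0.8991 → 0.899.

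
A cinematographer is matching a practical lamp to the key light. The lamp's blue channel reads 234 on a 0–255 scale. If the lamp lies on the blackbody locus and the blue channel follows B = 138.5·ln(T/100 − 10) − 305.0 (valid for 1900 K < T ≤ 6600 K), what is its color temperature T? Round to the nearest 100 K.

5900 K

ln(t − 10) = (234 + 305.0) / 138.5 = 3.8917.
t − 10 = e^3.8917 = 48.994, so t = 58.994.
T = 100·t = 5899 K → 5900 K to the nearest 100 K.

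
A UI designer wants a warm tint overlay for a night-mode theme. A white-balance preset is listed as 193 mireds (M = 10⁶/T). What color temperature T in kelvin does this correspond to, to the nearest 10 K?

T = 10⁶ / 193 = 5181.35 K → 5180 K.

5180 K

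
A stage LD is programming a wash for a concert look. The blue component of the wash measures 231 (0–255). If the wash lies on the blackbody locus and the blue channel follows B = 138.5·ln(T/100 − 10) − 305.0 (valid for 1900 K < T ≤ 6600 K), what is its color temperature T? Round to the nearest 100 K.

5800 K

ln(t − 10) = (231 + 305.0) / 138.5 = 3.8700.
t − 10 = e^3.8700 = 47.944, so t = 57.944.
T = 100·t = 5794 K → 5800 K to the nearest 100 K.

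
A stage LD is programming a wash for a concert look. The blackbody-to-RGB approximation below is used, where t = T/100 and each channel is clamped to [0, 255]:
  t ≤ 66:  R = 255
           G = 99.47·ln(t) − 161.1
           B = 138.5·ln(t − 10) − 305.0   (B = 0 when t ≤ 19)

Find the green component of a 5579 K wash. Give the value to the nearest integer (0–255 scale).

239

t = 5579/100 = 55.79; the t ≤ 66 branch applies.
G = 99.47·ln 55.79 − 161.1 = 99.47·4.0216 − 161.1 = 238.928.
Rounded: 239.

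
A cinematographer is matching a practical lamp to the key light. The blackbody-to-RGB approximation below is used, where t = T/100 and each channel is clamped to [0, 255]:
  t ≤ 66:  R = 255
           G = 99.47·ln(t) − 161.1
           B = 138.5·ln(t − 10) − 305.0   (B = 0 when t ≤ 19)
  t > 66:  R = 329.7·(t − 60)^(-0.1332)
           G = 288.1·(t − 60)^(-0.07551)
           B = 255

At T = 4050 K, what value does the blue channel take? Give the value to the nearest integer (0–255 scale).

168

t = 4050/100 = 40.5; the t ≤ 66 branch applies.
B = 138.5·ln(40.5 − 10) − 305.0 = 138.5·ln 30.5 − 305.0 = 138.5·3.4177 − 305.0 = 168.355.
Rounded: 168.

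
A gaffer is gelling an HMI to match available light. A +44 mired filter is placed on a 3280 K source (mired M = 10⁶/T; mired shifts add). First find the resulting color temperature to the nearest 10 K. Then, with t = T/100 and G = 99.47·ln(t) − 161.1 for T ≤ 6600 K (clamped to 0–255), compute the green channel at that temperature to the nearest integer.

173

M_in = 10⁶/3280 = 304.88; M_out = 304.88 + (+44) = 348.88.
T_out = 10⁶/348.88 = 2866.3 K → 2870 K; t = 28.7.
G = 99.47·ln 28.7 − 161.1 = 99.47·3.3569 − 161.1 = 172.811.
Rounded: 173.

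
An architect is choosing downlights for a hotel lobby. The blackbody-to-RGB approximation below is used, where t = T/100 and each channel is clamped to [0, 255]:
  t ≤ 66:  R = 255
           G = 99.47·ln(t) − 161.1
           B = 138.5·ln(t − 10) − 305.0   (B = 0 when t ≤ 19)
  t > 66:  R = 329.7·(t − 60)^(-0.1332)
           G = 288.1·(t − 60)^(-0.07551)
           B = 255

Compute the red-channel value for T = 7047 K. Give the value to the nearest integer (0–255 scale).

241

t = 7047/100 = 70.47; the t > 66 branch applies.
R = 329.7·(70.47 − 60)^(-0.1332) = 329.7·10.47^(-0.1332) = 329.7·0.73138 = 241.136.
Rounded: 241.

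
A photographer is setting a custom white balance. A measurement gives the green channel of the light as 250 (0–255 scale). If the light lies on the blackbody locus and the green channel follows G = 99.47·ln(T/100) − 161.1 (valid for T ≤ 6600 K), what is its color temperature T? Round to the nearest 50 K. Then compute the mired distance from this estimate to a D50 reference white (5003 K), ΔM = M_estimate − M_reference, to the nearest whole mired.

-40 mireds

ln t = (250 + 161.1) / 99.47 = 4.1329.
t = e^4.1329 = 62.359.
T = 100·t = 6236 K → 6250 K to the nearest 50 K.
M_estimate = 10⁶/6250 = 160.00; M_reference = 10⁶/5003 = 199.88.
ΔM = 160.00 − 199.88 = -39.88 → -40 mireds.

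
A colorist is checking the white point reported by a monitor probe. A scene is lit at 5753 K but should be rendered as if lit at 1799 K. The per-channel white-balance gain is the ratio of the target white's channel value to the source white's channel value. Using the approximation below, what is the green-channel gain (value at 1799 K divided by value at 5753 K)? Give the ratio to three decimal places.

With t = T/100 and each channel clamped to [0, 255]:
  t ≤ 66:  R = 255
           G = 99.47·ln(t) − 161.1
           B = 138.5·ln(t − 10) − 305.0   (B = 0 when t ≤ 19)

At 5753 K (t = 57.53):
  G = 99.47·ln 57.53 − 161.1 = 99.47·4.0523 − 161.1 = 241.983.
At 1799 K (t = 17.99):
  G = 99.47·ln 17.99 − 161.1 = 99.47·2.8898 − 161.1 = 126.350.
Gain = 126.350 / 241.983 = 0.5221 → 0.522.

0.522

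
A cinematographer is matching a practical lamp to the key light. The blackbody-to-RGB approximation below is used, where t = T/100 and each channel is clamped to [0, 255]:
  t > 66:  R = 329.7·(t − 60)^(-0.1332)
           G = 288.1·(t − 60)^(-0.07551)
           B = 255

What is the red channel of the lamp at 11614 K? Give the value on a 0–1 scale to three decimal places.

t = 11614/100 = 116.14; the t > 66 branch applies.
R = 329.7·(116.14 − 60)^(-0.1332) = 329.7·56.14^(-0.1332) = 329.7·0.58479 = 192.804.
On a 0–1 scale: 192.804/255 = 0.7561 → 0.756.

0.756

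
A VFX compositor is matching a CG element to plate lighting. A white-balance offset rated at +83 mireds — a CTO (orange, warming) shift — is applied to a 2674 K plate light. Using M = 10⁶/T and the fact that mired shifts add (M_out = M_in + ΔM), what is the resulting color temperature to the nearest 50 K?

2200 K

M_in = 10⁶/2674 = 373.97 mireds.
M_out = 373.97 + (+83) = 456.97 mireds.
T_out = 10⁶/456.97 = 2188.3 K → 2200 K.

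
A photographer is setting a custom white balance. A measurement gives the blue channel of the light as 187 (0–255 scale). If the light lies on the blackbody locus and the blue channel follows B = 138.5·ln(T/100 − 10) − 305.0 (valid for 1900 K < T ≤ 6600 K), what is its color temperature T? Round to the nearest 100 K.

4500 K

ln(t − 10) = (187 + 305.0) / 138.5 = 3.5523.
t − 10 = e^3.5523 = 34.895, so t = 44.895.
T = 100·t = 4490 K → 4500 K to the nearest 100 K.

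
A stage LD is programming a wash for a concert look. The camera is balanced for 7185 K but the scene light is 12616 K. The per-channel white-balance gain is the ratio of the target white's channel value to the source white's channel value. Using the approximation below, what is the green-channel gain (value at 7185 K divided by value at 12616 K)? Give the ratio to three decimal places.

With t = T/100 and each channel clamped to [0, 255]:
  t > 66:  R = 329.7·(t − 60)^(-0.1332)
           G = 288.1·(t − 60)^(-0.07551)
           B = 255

At 12616 K (t = 126.16):
  G = 288.1·(126.16 − 60)^(-0.07551) = 288.1·66.16^(-0.07551) = 288.1·0.72866 = 209.928.
At 7185 K (t = 71.85):
  G = 288.1·(71.85 − 60)^(-0.07551) = 288.1·11.85^(-0.07551) = 288.1·0.82970 = 239.038.
Gain = 239.038 / 209.928 = 1.1387 → 1.139.

1.139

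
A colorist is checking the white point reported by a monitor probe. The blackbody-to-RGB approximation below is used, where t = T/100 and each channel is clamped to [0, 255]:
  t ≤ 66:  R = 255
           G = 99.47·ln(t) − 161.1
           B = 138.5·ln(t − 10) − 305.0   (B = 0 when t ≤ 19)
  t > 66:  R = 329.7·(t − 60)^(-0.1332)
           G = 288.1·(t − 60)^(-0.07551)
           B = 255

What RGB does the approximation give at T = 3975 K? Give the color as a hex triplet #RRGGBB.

#FFCDA5

t = 3975/100 = 39.75; the t ≤ 66 branch applies.
R = 255 by definition for t ≤ 66.
G = 99.47·ln 39.75 − 161.1 = 99.47·3.6826 − 161.1 = 205.209.
B = 138.5·ln(39.75 − 10) − 305.0 = 138.5·ln 29.75 − 305.0 = 138.5·3.3928 − 305.0 = 164.907.
Rounded: (255, 205, 165).
In hex: #FFCDA5.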